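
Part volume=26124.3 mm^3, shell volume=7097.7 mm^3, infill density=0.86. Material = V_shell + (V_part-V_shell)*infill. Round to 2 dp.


V_infill = (26124.3 - 7097.7) * 0.86 = 16362.88
V_total = 7097.7 + 16362.88 = 23460.58 mm^3


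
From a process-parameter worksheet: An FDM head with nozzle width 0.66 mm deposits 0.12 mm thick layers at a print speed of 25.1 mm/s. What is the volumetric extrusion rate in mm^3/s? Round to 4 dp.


Rate = 0.66 * 0.12 * 25.1 = 1.9879 mm^3/s


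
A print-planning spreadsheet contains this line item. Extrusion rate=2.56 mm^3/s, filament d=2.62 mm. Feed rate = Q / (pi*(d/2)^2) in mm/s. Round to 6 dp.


A = pi*(2.62/2)^2 = 5.391287
v = 2.56 / 5.391287 = 0.47484 mm/s


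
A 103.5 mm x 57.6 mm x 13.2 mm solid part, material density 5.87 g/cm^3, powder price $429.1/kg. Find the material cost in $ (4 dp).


V = 103.5 * 57.6 * 13.2 = 78693.12 mm^3 = 78.69312 cm^3
Mass = 78.69312 * 5.87 / 1000 = 0.46192861 kg
Cost = 0.46192861 * 429.1 = 198.2136 $


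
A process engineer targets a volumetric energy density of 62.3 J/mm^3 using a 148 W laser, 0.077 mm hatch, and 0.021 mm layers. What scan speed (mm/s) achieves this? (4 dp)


v = 148 / (62.3*0.077*0.021) = 1469.1416 mm/s


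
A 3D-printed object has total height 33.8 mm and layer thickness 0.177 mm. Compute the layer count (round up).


Layers = ceil(33.8/0.177) = 191


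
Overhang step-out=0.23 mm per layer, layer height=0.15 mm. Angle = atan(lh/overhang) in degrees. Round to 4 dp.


angle = atan(0.15/0.23) = 33.1113 degrees


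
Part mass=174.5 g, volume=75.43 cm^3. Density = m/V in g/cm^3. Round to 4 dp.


rho = 174.5 / 75.43 = 2.3134 g/cm^3


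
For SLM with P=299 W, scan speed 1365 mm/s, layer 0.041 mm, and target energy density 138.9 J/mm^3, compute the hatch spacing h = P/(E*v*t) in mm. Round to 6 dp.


h = 299 / (138.9*1365*0.041) = 0.038464 mm


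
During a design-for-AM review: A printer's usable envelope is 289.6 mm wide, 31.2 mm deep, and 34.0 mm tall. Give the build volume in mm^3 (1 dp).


V = 289.6 * 31.2 * 34.0 = 307207.7 mm^3


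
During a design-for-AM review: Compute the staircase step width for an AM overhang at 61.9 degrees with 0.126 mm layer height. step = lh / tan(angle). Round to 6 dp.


step = 0.126 / tan(61.9) = 0.067278 mm


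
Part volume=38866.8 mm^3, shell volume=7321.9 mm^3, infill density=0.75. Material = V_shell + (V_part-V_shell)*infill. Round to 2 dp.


V_infill = (38866.8 - 7321.9) * 0.75 = 23658.68
V_total = 7321.9 + 23658.68 = 30980.58 mm^3


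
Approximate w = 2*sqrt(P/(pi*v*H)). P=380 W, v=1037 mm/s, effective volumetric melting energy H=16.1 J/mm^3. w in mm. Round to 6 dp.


w = 2*sqrt(380/(pi*1037*16.1)) = 0.170233 mm


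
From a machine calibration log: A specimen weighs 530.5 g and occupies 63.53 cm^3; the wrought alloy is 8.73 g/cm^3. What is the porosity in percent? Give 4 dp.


rho_part = 530.5 / 63.53 = 8.35038564 g/cm^3
Porosity = (1 - 8.35038564/8.73)*100 = 4.3484 %


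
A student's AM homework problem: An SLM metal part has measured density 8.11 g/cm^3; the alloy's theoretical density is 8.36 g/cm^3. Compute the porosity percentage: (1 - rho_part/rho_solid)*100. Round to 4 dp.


Porosity = (1-8.11/8.36)*100 = 2.9904 %


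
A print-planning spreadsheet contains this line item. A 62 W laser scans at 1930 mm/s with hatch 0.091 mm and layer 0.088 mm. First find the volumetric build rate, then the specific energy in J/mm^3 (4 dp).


Build rate = 1930 * 0.091 * 0.088 = 15.45544 mm^3/s
SE = 62 / 15.45544 = 4.0115 J/mm^3


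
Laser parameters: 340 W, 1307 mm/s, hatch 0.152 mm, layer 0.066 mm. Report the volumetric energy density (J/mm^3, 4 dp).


E = 340 / (1307*0.152*0.066) = 25.9308 J/mm^3


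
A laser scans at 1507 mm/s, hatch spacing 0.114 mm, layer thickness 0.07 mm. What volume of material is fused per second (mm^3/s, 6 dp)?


Rate = 1507 * 0.114 * 0.07 = 12.02586 mm^3/s


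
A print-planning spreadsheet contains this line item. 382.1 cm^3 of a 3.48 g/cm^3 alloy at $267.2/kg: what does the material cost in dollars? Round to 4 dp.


Mass = 382.1*3.48/1000 = 1.329708 kg
Cost = 1.329708 * 267.2 = 355.298 $


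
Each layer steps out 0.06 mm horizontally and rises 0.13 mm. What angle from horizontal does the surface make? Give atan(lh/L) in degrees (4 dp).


angle = atan(0.13/0.06) = 65.2249 degrees


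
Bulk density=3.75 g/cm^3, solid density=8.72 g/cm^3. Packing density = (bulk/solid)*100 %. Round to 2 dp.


Packing = (3.75/8.72)*100 = 43.0 %


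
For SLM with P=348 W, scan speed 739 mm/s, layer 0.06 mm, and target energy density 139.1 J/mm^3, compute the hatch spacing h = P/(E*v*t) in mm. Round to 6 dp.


h = 348 / (139.1*739*0.06) = 0.056423 mm


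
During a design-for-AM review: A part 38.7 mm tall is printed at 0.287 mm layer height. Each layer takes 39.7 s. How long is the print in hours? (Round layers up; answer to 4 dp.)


Layers = ceil(38.7/0.287) = 135
t = 135 * 39.7 / 3600 = 1.4888 hrs


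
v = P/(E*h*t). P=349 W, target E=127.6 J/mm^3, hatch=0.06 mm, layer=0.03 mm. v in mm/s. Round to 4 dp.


v = 349 / (127.6*0.06*0.03) = 1519.5054 mm/s


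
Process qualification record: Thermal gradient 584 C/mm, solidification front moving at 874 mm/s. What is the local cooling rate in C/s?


CR = 584 * 874 = 510416 C/s


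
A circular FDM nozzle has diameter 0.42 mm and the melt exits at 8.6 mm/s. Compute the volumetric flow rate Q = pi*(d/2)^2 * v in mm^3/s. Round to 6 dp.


A = pi*(0.42/2)^2 = 0.13854424 mm^2
Q = 0.13854424 * 8.6 = 1.19148 mm^3/s


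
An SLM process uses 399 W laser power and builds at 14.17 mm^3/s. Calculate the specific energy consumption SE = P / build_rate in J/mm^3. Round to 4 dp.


SE = 399 / 14.17 = 28.1581 J/mm^3


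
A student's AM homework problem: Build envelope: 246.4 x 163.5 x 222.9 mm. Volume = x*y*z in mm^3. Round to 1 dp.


V = 246.4 * 163.5 * 222.9 = 8979838.6 mm^3


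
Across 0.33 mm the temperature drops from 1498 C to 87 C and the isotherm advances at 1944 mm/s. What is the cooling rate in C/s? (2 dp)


G = (1498-87)/0.33 = 4275.75757576 C/mm
CR = 4275.75757576 * 1944 = 8312072.73 C/s


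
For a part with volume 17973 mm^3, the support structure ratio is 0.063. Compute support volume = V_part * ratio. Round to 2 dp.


V_support = 17973 * 0.063 = 1132.3 mm^3


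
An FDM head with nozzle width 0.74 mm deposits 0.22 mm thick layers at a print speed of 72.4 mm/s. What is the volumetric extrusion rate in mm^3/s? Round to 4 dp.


Rate = 0.74 * 0.22 * 72.4 = 11.7867 mm^3/s


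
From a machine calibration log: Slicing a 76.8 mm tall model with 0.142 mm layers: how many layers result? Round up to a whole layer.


Layers = ceil(76.8/0.142) = 541


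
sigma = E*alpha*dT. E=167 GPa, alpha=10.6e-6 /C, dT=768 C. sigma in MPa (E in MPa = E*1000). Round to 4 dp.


sigma = 167*1000 * 10.6e-6 * 768 = 1359.5136 MPa


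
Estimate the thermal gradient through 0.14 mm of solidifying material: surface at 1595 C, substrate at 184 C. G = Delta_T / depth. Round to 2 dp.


G = (1595-184)/0.14 = 10078.57 C/mm


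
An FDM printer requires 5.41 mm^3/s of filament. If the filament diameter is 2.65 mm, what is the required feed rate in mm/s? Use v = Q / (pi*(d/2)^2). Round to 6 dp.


A = pi*(2.65/2)^2 = 5.515459
v = 5.41 / 5.515459 = 0.980879 mm/s


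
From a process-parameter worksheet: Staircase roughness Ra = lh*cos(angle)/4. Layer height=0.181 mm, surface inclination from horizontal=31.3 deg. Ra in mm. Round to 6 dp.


Ra = 0.181 * cos(31.3) / 4 = 0.038664 mm


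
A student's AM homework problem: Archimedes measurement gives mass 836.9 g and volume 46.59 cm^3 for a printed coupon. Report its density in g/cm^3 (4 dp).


rho = 836.9 / 46.59 = 17.9631 g/cm^3


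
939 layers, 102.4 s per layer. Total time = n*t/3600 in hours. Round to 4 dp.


t = 939 * 102.4 / 3600 = 26.7093 hrs


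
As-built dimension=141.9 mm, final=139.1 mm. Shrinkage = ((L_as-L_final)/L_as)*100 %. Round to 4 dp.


Shrinkage = ((141.9-139.1)/141.9)*100 = 1.9732 %


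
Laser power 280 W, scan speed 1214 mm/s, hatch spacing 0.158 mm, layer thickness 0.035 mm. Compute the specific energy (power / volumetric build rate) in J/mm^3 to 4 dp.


Build rate = 1214 * 0.158 * 0.035 = 6.71342 mm^3/s
SE = 280 / 6.71342 = 41.7075 J/mm^3


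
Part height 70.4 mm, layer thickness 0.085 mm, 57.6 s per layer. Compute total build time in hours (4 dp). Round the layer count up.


Layers = ceil(70.4/0.085) = 829
t = 829 * 57.6 / 3600 = 13.264 hrs


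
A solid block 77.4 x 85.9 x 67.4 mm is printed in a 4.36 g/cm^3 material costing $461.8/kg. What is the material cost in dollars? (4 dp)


V = 77.4 * 85.9 * 67.4 = 448119.684 mm^3 = 448.119684 cm^3
Mass = 448.119684 * 4.36 / 1000 = 1.95380182 kg
Cost = 1.95380182 * 461.8 = 902.2657 $


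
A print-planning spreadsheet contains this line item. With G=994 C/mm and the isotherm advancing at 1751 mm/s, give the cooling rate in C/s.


CR = 994 * 1751 = 1740494 C/s


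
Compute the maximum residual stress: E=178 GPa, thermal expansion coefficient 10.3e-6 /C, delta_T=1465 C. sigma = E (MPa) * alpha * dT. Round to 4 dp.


sigma = 178*1000 * 10.3e-6 * 1465 = 2685.931 MPa


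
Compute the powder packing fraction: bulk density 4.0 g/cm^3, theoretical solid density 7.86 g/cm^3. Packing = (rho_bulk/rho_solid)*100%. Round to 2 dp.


Packing = (4.0/7.86)*100 = 50.89 %


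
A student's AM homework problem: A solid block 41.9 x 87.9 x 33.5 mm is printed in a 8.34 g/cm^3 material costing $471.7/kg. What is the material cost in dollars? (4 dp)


V = 41.9 * 87.9 * 33.5 = 123380.835 mm^3 = 123.380835 cm^3
Mass = 123.380835 * 8.34 / 1000 = 1.02899616 kg
Cost = 1.02899616 * 471.7 = 485.3775 $


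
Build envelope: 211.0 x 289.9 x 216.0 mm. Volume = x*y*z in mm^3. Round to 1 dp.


V = 211.0 * 289.9 * 216.0 = 13212482.4 mm^3


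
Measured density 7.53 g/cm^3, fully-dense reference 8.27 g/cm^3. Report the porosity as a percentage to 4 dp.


Porosity = (1-7.53/8.27)*100 = 8.948 %


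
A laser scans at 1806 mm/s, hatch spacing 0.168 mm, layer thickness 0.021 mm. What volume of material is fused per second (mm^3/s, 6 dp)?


Rate = 1806 * 0.168 * 0.021 = 6.371568 mm^3/s


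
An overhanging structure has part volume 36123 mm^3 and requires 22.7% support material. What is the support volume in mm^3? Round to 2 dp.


V_support = 36123 * 0.227 = 8199.92 mm^3


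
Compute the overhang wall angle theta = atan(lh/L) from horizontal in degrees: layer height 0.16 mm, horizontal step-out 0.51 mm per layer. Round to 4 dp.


angle = atan(0.16/0.51) = 17.418 degrees


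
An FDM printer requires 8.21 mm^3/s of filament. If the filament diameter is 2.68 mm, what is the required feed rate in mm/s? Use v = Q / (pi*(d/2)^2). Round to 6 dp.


A = pi*(2.68/2)^2 = 5.641044
v = 8.21 / 5.641044 = 1.455404 mm/s


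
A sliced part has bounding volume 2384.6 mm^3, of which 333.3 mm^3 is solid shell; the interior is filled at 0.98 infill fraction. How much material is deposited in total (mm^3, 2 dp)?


V_infill = (2384.6 - 333.3) * 0.98 = 2010.27
V_total = 333.3 + 2010.27 = 2343.57 mm^3


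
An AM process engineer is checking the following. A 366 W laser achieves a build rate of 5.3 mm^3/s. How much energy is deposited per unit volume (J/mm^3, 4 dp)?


SE = 366 / 5.3 = 69.0566 J/mm^3


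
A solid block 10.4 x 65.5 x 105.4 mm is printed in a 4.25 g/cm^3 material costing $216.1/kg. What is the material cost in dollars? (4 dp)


V = 10.4 * 65.5 * 105.4 = 71798.48 mm^3 = 71.79848 cm^3
Mass = 71.79848 * 4.25 / 1000 = 0.30514354 kg
Cost = 0.30514354 * 216.1 = 65.9415 $


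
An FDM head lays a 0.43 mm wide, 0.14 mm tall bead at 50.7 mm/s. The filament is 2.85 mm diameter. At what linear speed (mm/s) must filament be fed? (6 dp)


Q = 0.43 * 0.14 * 50.7 = 3.05214 mm^3/s
A_fil = pi*(2.85/2)^2 = 6.37939658 mm^2
v_feed = 3.05214 / 6.37939658 = 0.478437 mm/s


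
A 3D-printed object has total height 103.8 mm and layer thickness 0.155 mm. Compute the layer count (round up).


Layers = ceil(103.8/0.155) = 670


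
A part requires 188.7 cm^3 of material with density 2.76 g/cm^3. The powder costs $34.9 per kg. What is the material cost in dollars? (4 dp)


Mass = 188.7*2.76/1000 = 0.520812 kg
Cost = 0.520812 * 34.9 = 18.1763 $


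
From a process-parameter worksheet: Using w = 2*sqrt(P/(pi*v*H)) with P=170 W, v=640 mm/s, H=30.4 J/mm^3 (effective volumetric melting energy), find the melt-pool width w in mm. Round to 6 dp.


w = 2*sqrt(170/(pi*640*30.4)) = 0.105476 mm


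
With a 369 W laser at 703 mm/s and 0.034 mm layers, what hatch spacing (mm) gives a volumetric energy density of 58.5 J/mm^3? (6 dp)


h = 369 / (58.5*703*0.034) = 0.263898 mm


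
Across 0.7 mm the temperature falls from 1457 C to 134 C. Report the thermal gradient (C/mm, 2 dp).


G = (1457-134)/0.7 = 1890.0 C/mm


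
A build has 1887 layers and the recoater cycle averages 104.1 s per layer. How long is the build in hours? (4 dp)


t = 1887 * 104.1 / 3600 = 54.5658 hrs


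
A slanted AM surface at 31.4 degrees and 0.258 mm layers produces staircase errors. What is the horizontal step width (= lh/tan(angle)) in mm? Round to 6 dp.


step = 0.258 / tan(31.4) = 0.422672 mm


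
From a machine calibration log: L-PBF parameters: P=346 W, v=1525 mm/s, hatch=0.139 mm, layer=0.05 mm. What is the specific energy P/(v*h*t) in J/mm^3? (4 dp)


Build rate = 1525 * 0.139 * 0.05 = 10.59875 mm^3/s
SE = 346 / 10.59875 = 32.6454 J/mm^3


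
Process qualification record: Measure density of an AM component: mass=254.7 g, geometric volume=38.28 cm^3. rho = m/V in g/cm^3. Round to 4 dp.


rho = 254.7 / 38.28 = 6.6536 g/cm^3


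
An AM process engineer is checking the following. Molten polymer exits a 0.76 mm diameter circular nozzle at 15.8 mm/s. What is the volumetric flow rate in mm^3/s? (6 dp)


A = pi*(0.76/2)^2 = 0.45364598 mm^2
Q = 0.45364598 * 15.8 = 7.167606 mm^3/s


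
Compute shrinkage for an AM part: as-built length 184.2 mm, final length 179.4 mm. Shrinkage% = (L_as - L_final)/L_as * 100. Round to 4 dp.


Shrinkage = ((184.2-179.4)/184.2)*100 = 2.6059 %


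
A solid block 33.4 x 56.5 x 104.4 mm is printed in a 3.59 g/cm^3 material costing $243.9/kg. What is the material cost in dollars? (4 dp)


V = 33.4 * 56.5 * 104.4 = 197013.24 mm^3 = 197.01324 cm^3
Mass = 197.01324 * 3.59 / 1000 = 0.70727753 kg
Cost = 0.70727753 * 243.9 = 172.505 $


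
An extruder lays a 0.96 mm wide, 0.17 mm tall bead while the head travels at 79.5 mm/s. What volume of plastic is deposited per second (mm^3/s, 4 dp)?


Rate = 0.96 * 0.17 * 79.5 = 12.9744 mm^3/s


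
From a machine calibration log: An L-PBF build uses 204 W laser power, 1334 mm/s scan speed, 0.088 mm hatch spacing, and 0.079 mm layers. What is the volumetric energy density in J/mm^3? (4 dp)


E = 204 / (1334*0.088*0.079) = 21.9971 J/mm^3


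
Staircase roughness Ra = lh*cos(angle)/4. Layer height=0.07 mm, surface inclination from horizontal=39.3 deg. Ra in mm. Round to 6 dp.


Ra = 0.07 * cos(39.3) / 4 = 0.013542 mm


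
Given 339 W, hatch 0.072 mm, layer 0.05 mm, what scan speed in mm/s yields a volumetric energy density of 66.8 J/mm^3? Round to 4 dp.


v = 339 / (66.8*0.072*0.05) = 1409.6806 mm/s


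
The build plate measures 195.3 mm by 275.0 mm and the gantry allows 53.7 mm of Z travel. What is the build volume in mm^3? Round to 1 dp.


V = 195.3 * 275.0 * 53.7 = 2884092.8 mm^3


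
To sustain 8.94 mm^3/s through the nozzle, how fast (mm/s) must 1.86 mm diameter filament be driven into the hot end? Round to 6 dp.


A = pi*(1.86/2)^2 = 2.717163
v = 8.94 / 2.717163 = 3.290196 mm/s


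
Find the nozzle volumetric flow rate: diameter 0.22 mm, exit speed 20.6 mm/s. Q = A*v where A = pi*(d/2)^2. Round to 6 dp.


A = pi*(0.22/2)^2 = 0.03801327 mm^2
Q = 0.03801327 * 20.6 = 0.783073 mm^3/s


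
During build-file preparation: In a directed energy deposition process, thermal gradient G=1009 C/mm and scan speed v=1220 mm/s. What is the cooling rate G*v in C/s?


CR = 1009 * 1220 = 1230980 C/s


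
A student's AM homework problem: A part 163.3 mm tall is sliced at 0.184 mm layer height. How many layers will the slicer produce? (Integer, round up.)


Layers = ceil(163.3/0.184) = 888


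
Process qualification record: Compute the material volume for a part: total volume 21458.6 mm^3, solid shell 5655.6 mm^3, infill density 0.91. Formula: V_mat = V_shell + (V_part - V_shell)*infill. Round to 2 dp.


V_infill = (21458.6 - 5655.6) * 0.91 = 14380.73
V_total = 5655.6 + 14380.73 = 20036.33 mm^3


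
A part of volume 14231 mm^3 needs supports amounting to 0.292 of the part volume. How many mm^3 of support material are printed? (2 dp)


V_support = 14231 * 0.292 = 4155.45 mm^3


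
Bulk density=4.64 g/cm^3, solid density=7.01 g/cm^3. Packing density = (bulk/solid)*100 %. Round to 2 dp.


Packing = (4.64/7.01)*100 = 66.19 %


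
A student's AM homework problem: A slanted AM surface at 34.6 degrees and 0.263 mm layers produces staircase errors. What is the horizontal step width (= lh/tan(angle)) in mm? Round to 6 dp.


step = 0.263 / tan(34.6) = 0.38124 mm


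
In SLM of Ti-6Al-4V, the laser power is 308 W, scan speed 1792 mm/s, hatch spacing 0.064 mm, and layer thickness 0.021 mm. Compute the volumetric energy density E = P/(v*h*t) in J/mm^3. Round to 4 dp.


E = 308 / (1792*0.064*0.021) = 127.8832 J/mm^3


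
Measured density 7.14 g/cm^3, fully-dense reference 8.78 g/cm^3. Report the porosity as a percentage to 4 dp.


Porosity = (1-7.14/8.78)*100 = 18.6788 %


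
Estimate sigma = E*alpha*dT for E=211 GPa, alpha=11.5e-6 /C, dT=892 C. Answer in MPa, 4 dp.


sigma = 211*1000 * 11.5e-6 * 892 = 2164.438 MPa


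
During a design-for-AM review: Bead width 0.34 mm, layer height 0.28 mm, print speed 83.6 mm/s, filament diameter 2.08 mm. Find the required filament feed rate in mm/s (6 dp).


Q = 0.34 * 0.28 * 83.6 = 7.95872 mm^3/s
A_fil = pi*(2.08/2)^2 = 3.39794661 mm^2
v_feed = 7.95872 / 3.39794661 = 2.342215 mm/s


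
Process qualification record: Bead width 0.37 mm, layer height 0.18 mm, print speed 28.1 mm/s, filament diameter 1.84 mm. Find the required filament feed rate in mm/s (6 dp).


Q = 0.37 * 0.18 * 28.1 = 1.87146 mm^3/s
A_fil = pi*(1.84/2)^2 = 2.65904402 mm^2
v_feed = 1.87146 / 2.65904402 = 0.703809 mm/s


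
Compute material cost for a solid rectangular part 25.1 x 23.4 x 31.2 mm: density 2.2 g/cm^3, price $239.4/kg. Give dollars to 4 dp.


V = 25.1 * 23.4 * 31.2 = 18325.008 mm^3 = 18.325008 cm^3
Mass = 18.325008 * 2.2 / 1000 = 0.04031502 kg
Cost = 0.04031502 * 239.4 = 9.6514 $


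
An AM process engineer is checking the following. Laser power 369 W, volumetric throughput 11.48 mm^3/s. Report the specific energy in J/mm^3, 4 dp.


SE = 369 / 11.48 = 32.1429 J/mm^3


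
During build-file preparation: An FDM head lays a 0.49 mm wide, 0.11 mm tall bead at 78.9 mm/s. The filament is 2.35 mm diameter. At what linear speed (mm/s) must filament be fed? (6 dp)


Q = 0.49 * 0.11 * 78.9 = 4.25271 mm^3/s
A_fil = pi*(2.35/2)^2 = 4.33736136 mm^2
v_feed = 4.25271 / 4.33736136 = 0.980483 mm/s


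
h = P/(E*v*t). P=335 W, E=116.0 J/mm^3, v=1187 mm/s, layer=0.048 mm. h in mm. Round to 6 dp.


h = 335 / (116.0*1187*0.048) = 0.050687 mm


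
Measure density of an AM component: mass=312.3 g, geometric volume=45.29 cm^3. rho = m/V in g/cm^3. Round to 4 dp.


rho = 312.3 / 45.29 = 6.8956 g/cm^3


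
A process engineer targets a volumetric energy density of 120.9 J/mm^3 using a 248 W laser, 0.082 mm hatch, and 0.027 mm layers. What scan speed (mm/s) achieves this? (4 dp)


v = 248 / (120.9*0.082*0.027) = 926.505 mm/s


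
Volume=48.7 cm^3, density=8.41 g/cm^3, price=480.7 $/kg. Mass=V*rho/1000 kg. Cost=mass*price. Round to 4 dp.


Mass = 48.7*8.41/1000 = 0.409567 kg
Cost = 0.409567 * 480.7 = 196.8789 $


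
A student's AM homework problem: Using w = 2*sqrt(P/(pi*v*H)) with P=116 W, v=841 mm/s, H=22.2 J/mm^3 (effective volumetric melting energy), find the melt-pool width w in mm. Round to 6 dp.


w = 2*sqrt(116/(pi*841*22.2)) = 0.088943 mm


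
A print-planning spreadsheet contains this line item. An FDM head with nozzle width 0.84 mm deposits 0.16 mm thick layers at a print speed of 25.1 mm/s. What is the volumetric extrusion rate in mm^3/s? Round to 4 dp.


Rate = 0.84 * 0.16 * 25.1 = 3.3734 mm^3/s


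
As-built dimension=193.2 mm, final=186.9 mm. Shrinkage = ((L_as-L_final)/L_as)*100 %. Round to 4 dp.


Shrinkage = ((193.2-186.9)/193.2)*100 = 3.2609 %


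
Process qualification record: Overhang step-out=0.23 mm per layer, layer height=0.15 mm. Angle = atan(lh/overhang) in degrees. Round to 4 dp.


angle = atan(0.15/0.23) = 33.1113 degrees


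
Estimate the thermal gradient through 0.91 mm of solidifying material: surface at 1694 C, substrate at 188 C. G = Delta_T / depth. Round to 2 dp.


G = (1694-188)/0.91 = 1654.95 C/mm


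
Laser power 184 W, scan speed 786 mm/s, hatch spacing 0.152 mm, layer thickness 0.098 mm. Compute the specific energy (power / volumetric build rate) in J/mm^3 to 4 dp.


Build rate = 786 * 0.152 * 0.098 = 11.708256 mm^3/s
SE = 184 / 11.708256 = 15.7154 J/mm^3


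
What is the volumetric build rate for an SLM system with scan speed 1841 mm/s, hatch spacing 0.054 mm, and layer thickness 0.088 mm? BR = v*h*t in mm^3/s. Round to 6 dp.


Rate = 1841 * 0.054 * 0.088 = 8.748432 mm^3/s


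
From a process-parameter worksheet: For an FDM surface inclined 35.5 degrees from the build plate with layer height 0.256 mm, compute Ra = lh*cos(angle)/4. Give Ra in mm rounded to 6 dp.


Ra = 0.256 * cos(35.5) / 4 = 0.052103 mm


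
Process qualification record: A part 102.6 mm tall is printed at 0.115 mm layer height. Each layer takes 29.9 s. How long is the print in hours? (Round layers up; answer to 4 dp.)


Layers = ceil(102.6/0.115) = 893
t = 893 * 29.9 / 3600 = 7.4169 hrs


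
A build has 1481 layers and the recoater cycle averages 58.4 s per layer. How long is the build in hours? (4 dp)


t = 1481 * 58.4 / 3600 = 24.0251 hrs


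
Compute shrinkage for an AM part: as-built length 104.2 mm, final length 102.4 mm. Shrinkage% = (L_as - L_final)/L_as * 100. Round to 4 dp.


Shrinkage = ((104.2-102.4)/104.2)*100 = 1.7274 %


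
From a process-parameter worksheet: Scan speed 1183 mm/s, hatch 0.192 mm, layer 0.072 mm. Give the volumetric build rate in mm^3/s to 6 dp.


Rate = 1183 * 0.192 * 0.072 = 16.353792 mm^3/s


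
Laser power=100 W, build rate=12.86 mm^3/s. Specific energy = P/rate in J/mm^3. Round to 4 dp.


SE = 100 / 12.86 = 7.776 J/mm^3


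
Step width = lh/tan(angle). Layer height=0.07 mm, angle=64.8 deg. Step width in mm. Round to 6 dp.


step = 0.07 / tan(64.8) = 0.032939 mm


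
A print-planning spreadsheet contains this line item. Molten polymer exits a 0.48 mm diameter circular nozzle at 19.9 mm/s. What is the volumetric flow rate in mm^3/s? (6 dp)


A = pi*(0.48/2)^2 = 0.18095574 mm^2
Q = 0.18095574 * 19.9 = 3.601019 mm^3/s


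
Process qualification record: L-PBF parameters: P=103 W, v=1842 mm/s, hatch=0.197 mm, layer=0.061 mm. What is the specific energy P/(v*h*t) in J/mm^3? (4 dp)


Build rate = 1842 * 0.197 * 0.061 = 22.135314 mm^3/s
SE = 103 / 22.135314 = 4.6532 J/mm^3


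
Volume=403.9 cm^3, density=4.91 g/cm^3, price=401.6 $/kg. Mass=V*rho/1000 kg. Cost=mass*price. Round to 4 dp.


Mass = 403.9*4.91/1000 = 1.983149 kg
Cost = 1.983149 * 401.6 = 796.4326 $


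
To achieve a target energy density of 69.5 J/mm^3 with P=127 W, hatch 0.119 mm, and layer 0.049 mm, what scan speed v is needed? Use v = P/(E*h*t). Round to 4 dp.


v = 127 / (69.5*0.119*0.049) = 313.3833 mm/s


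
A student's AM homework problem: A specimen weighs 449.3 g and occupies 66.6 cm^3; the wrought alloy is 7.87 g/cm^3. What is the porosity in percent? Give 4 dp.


rho_part = 449.3 / 66.6 = 6.74624625 g/cm^3
Porosity = (1 - 6.74624625/7.87)*100 = 14.279 %


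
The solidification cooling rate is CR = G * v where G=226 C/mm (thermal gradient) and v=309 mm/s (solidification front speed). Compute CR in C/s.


CR = 226 * 309 = 69834 C/s


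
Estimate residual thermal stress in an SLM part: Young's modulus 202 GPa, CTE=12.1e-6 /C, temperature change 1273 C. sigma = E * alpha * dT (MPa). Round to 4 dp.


sigma = 202*1000 * 12.1e-6 * 1273 = 3111.4666 MPa


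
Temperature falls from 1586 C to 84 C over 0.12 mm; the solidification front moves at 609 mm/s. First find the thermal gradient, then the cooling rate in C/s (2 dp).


G = (1586-84)/0.12 = 12516.66666667 C/mm
CR = 12516.66666667 * 609 = 7622650.0 C/s


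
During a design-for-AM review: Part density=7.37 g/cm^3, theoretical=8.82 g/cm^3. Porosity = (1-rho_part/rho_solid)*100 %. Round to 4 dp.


Porosity = (1-7.37/8.82)*100 = 16.4399 %


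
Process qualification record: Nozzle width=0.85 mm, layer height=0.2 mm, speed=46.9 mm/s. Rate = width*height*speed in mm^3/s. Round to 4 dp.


Rate = 0.85 * 0.2 * 46.9 = 7.973 mm^3/s


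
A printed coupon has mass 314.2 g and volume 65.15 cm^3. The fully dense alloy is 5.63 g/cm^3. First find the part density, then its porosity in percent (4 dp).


rho_part = 314.2 / 65.15 = 4.82271681 g/cm^3
Porosity = (1 - 4.82271681/5.63)*100 = 14.339 %


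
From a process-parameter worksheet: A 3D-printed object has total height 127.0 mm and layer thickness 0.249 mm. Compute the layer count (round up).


Layers = ceil(127.0/0.249) = 511


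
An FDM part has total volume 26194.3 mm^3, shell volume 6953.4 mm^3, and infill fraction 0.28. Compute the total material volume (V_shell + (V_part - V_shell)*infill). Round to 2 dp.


V_infill = (26194.3 - 6953.4) * 0.28 = 5387.45
V_total = 6953.4 + 5387.45 = 12340.85 mm^3


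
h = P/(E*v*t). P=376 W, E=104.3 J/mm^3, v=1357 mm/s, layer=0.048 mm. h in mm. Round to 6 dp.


h = 376 / (104.3*1357*0.048) = 0.055346 mm


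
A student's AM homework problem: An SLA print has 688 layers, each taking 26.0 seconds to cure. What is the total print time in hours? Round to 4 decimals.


t = 688 * 26.0 / 3600 = 4.9689 hrs


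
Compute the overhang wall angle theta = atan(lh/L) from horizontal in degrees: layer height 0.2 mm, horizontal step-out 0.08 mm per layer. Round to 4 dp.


angle = atan(0.2/0.08) = 68.1986 degrees


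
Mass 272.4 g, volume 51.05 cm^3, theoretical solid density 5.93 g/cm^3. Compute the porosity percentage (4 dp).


rho_part = 272.4 / 51.05 = 5.33594515 g/cm^3
Porosity = (1 - 5.33594515/5.93)*100 = 10.0178 %


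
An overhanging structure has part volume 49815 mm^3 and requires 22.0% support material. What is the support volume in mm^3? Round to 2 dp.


V_support = 49815 * 0.22 = 10959.3 mm^3


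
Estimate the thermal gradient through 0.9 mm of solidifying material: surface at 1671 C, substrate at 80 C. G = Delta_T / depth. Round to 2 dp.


G = (1671-80)/0.9 = 1767.78 C/mm


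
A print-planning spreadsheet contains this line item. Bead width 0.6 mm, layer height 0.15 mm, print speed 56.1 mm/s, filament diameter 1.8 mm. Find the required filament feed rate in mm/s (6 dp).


Q = 0.6 * 0.15 * 56.1 = 5.049 mm^3/s
A_fil = pi*(1.8/2)^2 = 2.54469005 mm^2
v_feed = 5.049 / 2.54469005 = 1.984132 mm/s


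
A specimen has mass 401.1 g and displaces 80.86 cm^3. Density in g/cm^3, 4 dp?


rho = 401.1 / 80.86 = 4.9604 g/cm^3


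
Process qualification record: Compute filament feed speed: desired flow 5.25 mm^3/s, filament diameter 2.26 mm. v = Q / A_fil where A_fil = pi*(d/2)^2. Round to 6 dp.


A = pi*(2.26/2)^2 = 4.0115
v = 5.25 / 4.0115 = 1.308737 mm/s


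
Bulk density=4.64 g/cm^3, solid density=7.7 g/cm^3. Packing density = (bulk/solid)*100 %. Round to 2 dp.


Packing = (4.64/7.7)*100 = 60.26 %


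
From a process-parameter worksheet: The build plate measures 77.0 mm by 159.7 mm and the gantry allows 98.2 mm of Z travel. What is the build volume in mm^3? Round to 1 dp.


V = 77.0 * 159.7 * 98.2 = 1207555.6 mm^3


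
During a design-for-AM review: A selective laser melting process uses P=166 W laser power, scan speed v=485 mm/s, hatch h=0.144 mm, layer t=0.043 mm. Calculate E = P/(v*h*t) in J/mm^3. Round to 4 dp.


E = 166 / (485*0.144*0.043) = 55.2758 J/mm^3


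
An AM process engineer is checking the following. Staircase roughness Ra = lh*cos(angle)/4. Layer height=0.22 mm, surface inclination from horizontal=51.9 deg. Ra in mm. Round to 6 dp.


Ra = 0.22 * cos(51.9) / 4 = 0.033937 mm


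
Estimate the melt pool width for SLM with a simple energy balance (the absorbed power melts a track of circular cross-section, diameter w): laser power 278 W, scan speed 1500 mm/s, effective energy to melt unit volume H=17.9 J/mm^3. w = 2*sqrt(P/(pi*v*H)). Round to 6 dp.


w = 2*sqrt(278/(pi*1500*17.9)) = 0.114817 mm


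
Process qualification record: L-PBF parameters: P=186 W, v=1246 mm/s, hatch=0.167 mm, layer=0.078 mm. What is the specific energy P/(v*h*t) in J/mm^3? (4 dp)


Build rate = 1246 * 0.167 * 0.078 = 16.230396 mm^3/s
SE = 186 / 16.230396 = 11.46 J/mm^3


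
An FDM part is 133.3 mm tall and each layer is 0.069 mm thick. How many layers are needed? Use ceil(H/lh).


Layers = ceil(133.3/0.069) = 1932


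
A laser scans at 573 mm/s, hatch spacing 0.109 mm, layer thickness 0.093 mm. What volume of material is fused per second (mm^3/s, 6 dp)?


Rate = 573 * 0.109 * 0.093 = 5.808501 mm^3/s


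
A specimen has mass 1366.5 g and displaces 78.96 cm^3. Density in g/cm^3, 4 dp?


rho = 1366.5 / 78.96 = 17.3062 g/cm^3


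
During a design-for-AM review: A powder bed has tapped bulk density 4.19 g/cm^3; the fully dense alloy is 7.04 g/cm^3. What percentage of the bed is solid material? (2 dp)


Packing = (4.19/7.04)*100 = 59.52 %


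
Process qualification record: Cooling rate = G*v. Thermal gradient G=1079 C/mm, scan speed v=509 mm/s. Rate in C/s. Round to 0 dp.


CR = 1079 * 509 = 549211 C/s


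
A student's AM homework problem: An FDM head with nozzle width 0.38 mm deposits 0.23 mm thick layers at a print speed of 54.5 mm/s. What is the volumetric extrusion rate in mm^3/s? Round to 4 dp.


Rate = 0.38 * 0.23 * 54.5 = 4.7633 mm^3/s


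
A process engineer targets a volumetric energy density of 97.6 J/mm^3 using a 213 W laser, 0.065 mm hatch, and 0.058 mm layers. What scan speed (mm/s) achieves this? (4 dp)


v = 213 / (97.6*0.065*0.058) = 578.8799 mm/s


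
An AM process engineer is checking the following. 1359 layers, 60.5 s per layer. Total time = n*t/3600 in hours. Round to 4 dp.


t = 1359 * 60.5 / 3600 = 22.8388 hrs


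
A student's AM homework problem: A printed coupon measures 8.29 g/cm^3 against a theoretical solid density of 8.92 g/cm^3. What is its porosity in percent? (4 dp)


Porosity = (1-8.29/8.92)*100 = 7.0628 %


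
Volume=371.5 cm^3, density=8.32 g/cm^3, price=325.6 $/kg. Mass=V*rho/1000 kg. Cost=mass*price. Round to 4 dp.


Mass = 371.5*8.32/1000 = 3.09088 kg
Cost = 3.09088 * 325.6 = 1006.3905 $


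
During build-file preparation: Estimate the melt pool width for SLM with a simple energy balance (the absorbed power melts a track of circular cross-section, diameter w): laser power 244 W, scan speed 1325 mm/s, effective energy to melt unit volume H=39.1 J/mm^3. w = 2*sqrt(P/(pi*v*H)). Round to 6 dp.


w = 2*sqrt(244/(pi*1325*39.1)) = 0.077438 mm


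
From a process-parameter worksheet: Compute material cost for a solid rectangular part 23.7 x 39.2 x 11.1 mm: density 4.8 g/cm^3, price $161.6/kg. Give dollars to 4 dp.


V = 23.7 * 39.2 * 11.1 = 10312.344 mm^3 = 10.312344 cm^3
Mass = 10.312344 * 4.8 / 1000 = 0.04949925 kg
Cost = 0.04949925 * 161.6 = 7.9991 $


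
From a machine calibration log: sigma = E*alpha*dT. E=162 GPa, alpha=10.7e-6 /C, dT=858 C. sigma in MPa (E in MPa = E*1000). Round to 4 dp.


sigma = 162*1000 * 10.7e-6 * 858 = 1487.2572 MPa


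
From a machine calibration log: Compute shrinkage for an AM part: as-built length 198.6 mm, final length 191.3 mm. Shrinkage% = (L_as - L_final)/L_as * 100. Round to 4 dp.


Shrinkage = ((198.6-191.3)/198.6)*100 = 3.6757 %


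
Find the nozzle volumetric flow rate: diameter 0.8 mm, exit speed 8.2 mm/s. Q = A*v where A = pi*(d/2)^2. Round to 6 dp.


A = pi*(0.8/2)^2 = 0.50265482 mm^2
Q = 0.50265482 * 8.2 = 4.12177 mm^3/s


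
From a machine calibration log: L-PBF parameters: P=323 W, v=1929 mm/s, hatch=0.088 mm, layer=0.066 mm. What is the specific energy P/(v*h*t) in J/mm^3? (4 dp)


Build rate = 1929 * 0.088 * 0.066 = 11.203632 mm^3/s
SE = 323 / 11.203632 = 28.8299 J/mm^3


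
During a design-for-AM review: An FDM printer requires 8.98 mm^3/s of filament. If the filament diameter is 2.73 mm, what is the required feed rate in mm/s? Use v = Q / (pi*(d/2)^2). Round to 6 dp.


A = pi*(2.73/2)^2 = 5.853494
v = 8.98 / 5.853494 = 1.534126 mm/s


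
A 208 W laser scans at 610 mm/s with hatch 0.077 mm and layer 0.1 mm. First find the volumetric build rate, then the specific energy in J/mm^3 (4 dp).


Build rate = 610 * 0.077 * 0.1 = 4.697 mm^3/s
SE = 208 / 4.697 = 44.2836 J/mm^3


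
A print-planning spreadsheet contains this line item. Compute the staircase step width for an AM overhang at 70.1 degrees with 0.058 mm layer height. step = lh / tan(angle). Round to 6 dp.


step = 0.058 / tan(70.1) = 0.020996 mm


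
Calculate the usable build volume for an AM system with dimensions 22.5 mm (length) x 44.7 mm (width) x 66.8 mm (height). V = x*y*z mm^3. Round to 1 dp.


V = 22.5 * 44.7 * 66.8 = 67184.1 mm^3


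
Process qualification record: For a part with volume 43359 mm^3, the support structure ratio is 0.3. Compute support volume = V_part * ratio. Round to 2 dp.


V_support = 43359 * 0.3 = 13007.7 mm^3


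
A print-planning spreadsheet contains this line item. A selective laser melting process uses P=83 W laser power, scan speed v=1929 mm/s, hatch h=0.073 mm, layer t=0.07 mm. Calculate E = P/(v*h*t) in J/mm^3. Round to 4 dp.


E = 83 / (1929*0.073*0.07) = 8.4202 J/mm^3


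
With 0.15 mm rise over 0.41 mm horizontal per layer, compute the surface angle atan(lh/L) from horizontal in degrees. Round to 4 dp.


angle = atan(0.15/0.41) = 20.0952 degrees


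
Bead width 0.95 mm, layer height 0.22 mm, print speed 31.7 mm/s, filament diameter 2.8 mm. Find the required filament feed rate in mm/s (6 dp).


Q = 0.95 * 0.22 * 31.7 = 6.6253 mm^3/s
A_fil = pi*(2.8/2)^2 = 6.1575216 mm^2
v_feed = 6.6253 / 6.1575216 = 1.075969 mm/s


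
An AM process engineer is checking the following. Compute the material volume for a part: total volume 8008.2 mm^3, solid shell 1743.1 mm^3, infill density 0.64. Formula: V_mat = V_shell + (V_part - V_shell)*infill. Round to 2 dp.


V_infill = (8008.2 - 1743.1) * 0.64 = 4009.66
V_total = 1743.1 + 4009.66 = 5752.76 mm^3


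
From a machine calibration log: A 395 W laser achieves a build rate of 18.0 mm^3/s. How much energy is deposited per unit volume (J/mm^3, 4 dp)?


SE = 395 / 18.0 = 21.9444 J/mm^3


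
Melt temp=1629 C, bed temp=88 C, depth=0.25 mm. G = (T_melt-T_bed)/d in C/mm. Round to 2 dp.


G = (1629-88)/0.25 = 6164.0 C/mm


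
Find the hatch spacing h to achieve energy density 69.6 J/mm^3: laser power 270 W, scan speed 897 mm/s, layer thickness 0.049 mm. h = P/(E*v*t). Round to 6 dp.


h = 270 / (69.6*897*0.049) = 0.08826 mm


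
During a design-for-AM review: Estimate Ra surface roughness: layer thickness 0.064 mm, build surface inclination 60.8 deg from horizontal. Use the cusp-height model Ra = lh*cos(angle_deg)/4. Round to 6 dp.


Ra = 0.064 * cos(60.8) / 4 = 0.007806 mm


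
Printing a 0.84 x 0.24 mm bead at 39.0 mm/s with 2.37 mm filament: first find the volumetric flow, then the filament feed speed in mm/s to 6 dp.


Q = 0.84 * 0.24 * 39.0 = 7.8624 mm^3/s
A_fil = pi*(2.37/2)^2 = 4.41150294 mm^2
v_feed = 7.8624 / 4.41150294 = 1.78225 mm/s


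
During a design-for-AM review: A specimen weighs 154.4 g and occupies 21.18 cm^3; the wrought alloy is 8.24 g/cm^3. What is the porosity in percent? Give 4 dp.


rho_part = 154.4 / 21.18 = 7.28989613 g/cm^3
Porosity = (1 - 7.28989613/8.24)*100 = 11.5304 %


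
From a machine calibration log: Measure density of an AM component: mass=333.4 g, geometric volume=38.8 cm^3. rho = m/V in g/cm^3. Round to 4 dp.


rho = 333.4 / 38.8 = 8.5928 g/cm^3


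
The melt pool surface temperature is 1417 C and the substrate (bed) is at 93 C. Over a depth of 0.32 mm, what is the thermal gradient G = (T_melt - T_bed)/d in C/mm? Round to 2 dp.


G = (1417-93)/0.32 = 4137.5 C/mm


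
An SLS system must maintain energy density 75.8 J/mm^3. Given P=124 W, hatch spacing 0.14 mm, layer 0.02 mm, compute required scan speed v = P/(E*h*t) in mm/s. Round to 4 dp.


v = 124 / (75.8*0.14*0.02) = 584.2443 mm/s


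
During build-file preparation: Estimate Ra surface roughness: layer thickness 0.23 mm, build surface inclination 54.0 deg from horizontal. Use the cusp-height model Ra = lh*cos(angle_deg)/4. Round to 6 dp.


Ra = 0.23 * cos(54.0) / 4 = 0.033798 mm


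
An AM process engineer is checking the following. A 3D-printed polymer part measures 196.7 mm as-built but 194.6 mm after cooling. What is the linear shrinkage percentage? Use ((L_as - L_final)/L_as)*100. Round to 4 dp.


Shrinkage = ((196.7-194.6)/196.7)*100 = 1.0676 %


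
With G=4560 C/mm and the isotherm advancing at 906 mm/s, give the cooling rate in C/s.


CR = 4560 * 906 = 4131360 C/s


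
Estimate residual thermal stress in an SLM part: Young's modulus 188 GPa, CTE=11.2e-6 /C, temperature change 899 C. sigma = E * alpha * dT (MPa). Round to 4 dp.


sigma = 188*1000 * 11.2e-6 * 899 = 1892.9344 MPa


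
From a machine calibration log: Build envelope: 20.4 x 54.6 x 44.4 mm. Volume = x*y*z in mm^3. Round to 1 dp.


V = 20.4 * 54.6 * 44.4 = 49454.5 mm^3


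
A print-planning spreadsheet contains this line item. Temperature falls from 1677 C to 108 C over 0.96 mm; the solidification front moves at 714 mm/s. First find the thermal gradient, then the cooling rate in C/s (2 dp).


G = (1677-108)/0.96 = 1634.375 C/mm
CR = 1634.375 * 714 = 1166943.75 C/s


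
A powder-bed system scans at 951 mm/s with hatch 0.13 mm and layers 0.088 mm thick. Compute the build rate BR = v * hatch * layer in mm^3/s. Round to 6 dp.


Rate = 951 * 0.13 * 0.088 = 10.87944 mm^3/s


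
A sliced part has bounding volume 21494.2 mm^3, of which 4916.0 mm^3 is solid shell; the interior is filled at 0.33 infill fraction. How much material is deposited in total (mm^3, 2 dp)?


V_infill = (21494.2 - 4916.0) * 0.33 = 5470.81
V_total = 4916.0 + 5470.81 = 10386.81 mm^3


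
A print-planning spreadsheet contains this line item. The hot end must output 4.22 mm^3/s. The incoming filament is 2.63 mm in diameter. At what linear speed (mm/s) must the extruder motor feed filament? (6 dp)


A = pi*(2.63/2)^2 = 5.432521
v = 4.22 / 5.432521 = 0.776803 mm/s


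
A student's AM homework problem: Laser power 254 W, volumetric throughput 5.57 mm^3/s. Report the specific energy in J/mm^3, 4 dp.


SE = 254 / 5.57 = 45.6014 J/mm^3


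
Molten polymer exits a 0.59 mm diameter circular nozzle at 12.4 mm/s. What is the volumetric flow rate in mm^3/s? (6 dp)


A = pi*(0.59/2)^2 = 0.2733971 mm^2
Q = 0.2733971 * 12.4 = 3.390124 mm^3/s
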